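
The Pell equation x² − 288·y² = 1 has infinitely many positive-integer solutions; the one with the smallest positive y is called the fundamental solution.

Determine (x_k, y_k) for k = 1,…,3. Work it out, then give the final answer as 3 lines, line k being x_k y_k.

17 1
577 34
19601 1155

√288 → a₀=16, period (1,32); ℓ=2 even so k=1
k=0  a_k=16  p_k/q_k = 16/1
k=1  a_k=1  p_k/q_k = 17/1
→ (17, 1).  Check: 17²=289, 288·1²=288, difference 1.
(17+1√288)^2 = 577 + 34√288
(17+1√288)^3 = 19601 + 1155√288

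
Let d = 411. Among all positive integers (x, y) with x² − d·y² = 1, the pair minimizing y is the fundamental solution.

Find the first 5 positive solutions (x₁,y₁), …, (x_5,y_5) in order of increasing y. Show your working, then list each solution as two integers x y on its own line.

49730 2453
4946145799 243975380
491943661118810 24265791292347
48928716529930696801 2413475601692857240
4866450145574963442708650 240044283320105789798053

√411 → a₀=20, period (3,1,1,1,19,1,1,1,3,40); ℓ=10 even so k=9
step 0: (20, 1)  from 20·(1,0) + (0,1)
…
step 5: (4379, 216)  from 19·(223,11) + (142,7)
step 6: (4602, 227)  from 1·(4379,216) + (223,11)
…
step 8: (13583, 670)  from 1·(8981,443) + (4602,227)
step 9: (49730, 2453)  from 3·(13583,670) + (8981,443)
fundamental: x₁=49730, y₁=2453  (since 2473072900 − 411·6017209 = 1)
(x_2, y_2) = (49730·49730 + 411·2453·2453, 49730·2453 + 2453·49730) = (4946145799, 243975380)
(x_3, y_3) = (49730·4946145799 + 411·2453·243975380, 49730·243975380 + 2453·4946145799) = (491943661118810, 24265791292347)
(x_4, y_4) = (49730·491943661118810 + 411·2453·24265791292347, 49730·24265791292347 + 2453·491943661118810) = (48928716529930696801, 2413475601692857240)
(x_5, y_5) = (49730·48928716529930696801 + 411·2453·2413475601692857240, 49730·2413475601692857240 + 2453·48928716529930696801) = (4866450145574963442708650, 240044283320105789798053)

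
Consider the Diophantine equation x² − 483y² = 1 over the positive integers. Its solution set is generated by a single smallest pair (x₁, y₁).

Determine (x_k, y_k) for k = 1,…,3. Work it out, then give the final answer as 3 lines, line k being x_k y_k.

d=483: √d = [21; 1,42] (ℓ=2, even), read p_1/q_1
k=0  a_k=21  p_k/q_k = 21/1
k=1  a_k=1  p_k/q_k = 22/1
fundamental: x₁=22, y₁=1  (since 484 − 483·1 = 1)
(22+1√483)^2 = 967 + 44√483
(22+1√483)^3 = 42526 + 1935√483

22 1
967 44
42526 1935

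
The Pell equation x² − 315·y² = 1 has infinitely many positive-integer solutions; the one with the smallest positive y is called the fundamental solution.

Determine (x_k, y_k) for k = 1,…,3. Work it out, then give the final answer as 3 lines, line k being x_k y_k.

71 4
10081 568
1431431 80652

d=315: √d = [17; 1,2,1,34] (ℓ=4, even), read p_3/q_3
step 0: (17, 1)  from 17·(1,0) + (0,1)
…
step 2: (53, 3)  from 2·(18,1) + (17,1)
step 3: (71, 4)  from 1·(53,3) + (18,1)
fundamental: x₁=71, y₁=4  (since 5041 − 315·16 = 1)
(71+4√315)^2 = 10081 + 568√315
(71+4√315)^3 = 1431431 + 80652√315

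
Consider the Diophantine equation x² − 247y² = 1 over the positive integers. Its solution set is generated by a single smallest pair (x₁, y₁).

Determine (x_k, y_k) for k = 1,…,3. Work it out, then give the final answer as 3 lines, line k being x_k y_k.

85292 5427
14549450527 925759368
2481903468612476 157919736025485

√247 = [15; 1,2,1,1,9,1,9,1,1,2,1,30, …], period ℓ=12 (even) → k=11
i=0: a=15 ⇒ p=15, q=1
i=1: a=1 ⇒ p=16, q=1
i=2: a=2 ⇒ p=47, q=3
i=3: a=1 ⇒ p=63, q=4
…
i=6: a=1 ⇒ p=1163, q=74
i=7: a=9 ⇒ p=11520, q=733
…
i=9: a=1 ⇒ p=24203, q=1540
i=10: a=2 ⇒ p=61089, q=3887
i=11: a=1 ⇒ p=85292, q=5427
(x₁, y₁) = (85292, 5427);  85292² − 247·5427² = 1 ✓
k=2:  x_2 = 85292·85292+247·5427·5427 = 14549450527,  y_2 = 85292·5427+5427·85292 = 925759368
k=3:  x_3 = 85292·14549450527+247·5427·925759368 = 2481903468612476,  y_3 = 85292·925759368+5427·14549450527 = 157919736025485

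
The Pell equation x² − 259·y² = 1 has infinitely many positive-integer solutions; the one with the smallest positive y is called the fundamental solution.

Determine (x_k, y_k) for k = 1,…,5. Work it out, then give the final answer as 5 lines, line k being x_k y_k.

847225 52644
1435580401249 89202625800
2432519210895520825 151149389286757356
4121782176900479681520001 256115082676856799248400
6984153809646585277140670173625 433974201841648854097164622644

[16; 10,1,2,3,4,3,2,1,10,32] for √259; ℓ=10 ⇒ convergent index 9
i=0: a=16 ⇒ p=16, q=1
…
i=2: a=1 ⇒ p=177, q=11
…
i=6: a=3 ⇒ p=23931, q=1487
i=7: a=2 ⇒ p=55265, q=3434
i=8: a=1 ⇒ p=79196, q=4921
i=9: a=10 ⇒ p=847225, q=52644
(x₁, y₁) = (847225, 52644);  847225² − 259·52644² = 1 ✓
(x_2, y_2) = (847225·847225 + 259·52644·52644, 847225·52644 + 52644·847225) = (1435580401249, 89202625800)
(x_3, y_3) = (847225·1435580401249 + 259·52644·89202625800, 847225·89202625800 + 52644·1435580401249) = (2432519210895520825, 151149389286757356)
(x_4, y_4) = (847225·2432519210895520825 + 259·52644·151149389286757356, 847225·151149389286757356 + 52644·2432519210895520825) = (4121782176900479681520001, 256115082676856799248400)
(x_5, y_5) = (847225·4121782176900479681520001 + 259·52644·256115082676856799248400, 847225·256115082676856799248400 + 52644·4121782176900479681520001) = (6984153809646585277140670173625, 433974201841648854097164622644)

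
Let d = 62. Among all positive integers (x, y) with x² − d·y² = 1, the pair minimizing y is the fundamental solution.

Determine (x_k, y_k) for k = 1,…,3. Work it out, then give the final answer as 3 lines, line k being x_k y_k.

63 8
7937 1008
999999 127000

√62 = [7; 1,6,1,14, …], period ℓ=4 (even) → k=3
a_0=7:  p_0=7·1+0=7,  q_0=7·0+1=1
…
a_2=6:  p_2=6·8+7=55,  q_2=6·1+1=7
a_3=1:  p_3=1·55+8=63,  q_3=1·7+1=8
(x₁, y₁) = (63, 8);  63² − 62·8² = 1 ✓
k=2:  x_2 = 63·63+62·8·8 = 7937,  y_2 = 63·8+8·63 = 1008
k=3:  x_3 = 63·7937+62·8·1008 = 999999,  y_3 = 63·1008+8·7937 = 127000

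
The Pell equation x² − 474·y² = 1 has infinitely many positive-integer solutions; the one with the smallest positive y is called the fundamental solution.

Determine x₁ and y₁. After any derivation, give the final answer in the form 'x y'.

193549 8890

√474 → a₀=21, period (1,3,2,1,1,…,3,1,42); ℓ=14 even so k=13
step 0: (21, 1)  from 21·(1,0) + (0,1)
step 1: (22, 1)  from 1·(21,1) + (1,0)
…
step 3: (196, 9)  from 2·(87,4) + (22,1)
…
step 5: (479, 22)  from 1·(283,13) + (196,9)
step 6: (762, 35)  from 1·(479,22) + (283,13)
step 7: (5051, 232)  from 6·(762,35) + (479,22)
…
step 11: (44218, 2031)  from 2·(16677,766) + (10864,499)
step 12: (149331, 6859)  from 3·(44218,2031) + (16677,766)
step 13: (193549, 8890)  from 1·(149331,6859) + (44218,2031)
fundamental: x₁=193549, y₁=8890  (since 37461215401 − 474·79032100 = 1)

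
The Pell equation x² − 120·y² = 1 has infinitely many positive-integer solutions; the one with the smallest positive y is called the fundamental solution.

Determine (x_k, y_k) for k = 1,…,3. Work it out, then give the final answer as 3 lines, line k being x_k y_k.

11 1
241 22
5291 483

√120 → a₀=10, period (1,20); ℓ=2 even so k=1
step 0: (10, 1)  from 10·(1,0) + (0,1)
step 1: (11, 1)  from 1·(10,1) + (1,0)
fundamental: x₁=11, y₁=1  (since 121 − 120·1 = 1)
(11+1√120)^2 = 241 + 22√120
(11+1√120)^3 = 5291 + 483√120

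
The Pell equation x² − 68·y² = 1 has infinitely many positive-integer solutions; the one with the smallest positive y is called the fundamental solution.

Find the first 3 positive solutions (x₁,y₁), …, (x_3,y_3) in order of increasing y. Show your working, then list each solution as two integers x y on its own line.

33 4
2177 264
143649 17420

d=68: √d = [8; 4,16] (ℓ=2, even), read p_1/q_1
a_0=8:  p_0=8·1+0=8,  q_0=8·0+1=1
a_1=4:  p_1=4·8+1=33,  q_1=4·1+0=4
(x₁, y₁) = (33, 4);  33² − 68·4² = 1 ✓
(33+4√68)^2 = 2177 + 264√68
(33+4√68)^3 = 143649 + 17420√68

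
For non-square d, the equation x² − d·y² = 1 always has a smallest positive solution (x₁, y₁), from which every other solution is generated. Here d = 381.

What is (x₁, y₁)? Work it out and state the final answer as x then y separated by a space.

√381 = [19; 1,1,12,1,1,38, …], period ℓ=6 (even) → k=5
step 0: (19, 1)  from 19·(1,0) + (0,1)
step 1: (20, 1)  from 1·(19,1) + (1,0)
step 2: (39, 2)  from 1·(20,1) + (19,1)
step 3: (488, 25)  from 12·(39,2) + (20,1)
step 4: (527, 27)  from 1·(488,25) + (39,2)
step 5: (1015, 52)  from 1·(527,27) + (488,25)
fundamental: x₁=1015, y₁=52  (since 1030225 − 381·2704 = 1)

1015 52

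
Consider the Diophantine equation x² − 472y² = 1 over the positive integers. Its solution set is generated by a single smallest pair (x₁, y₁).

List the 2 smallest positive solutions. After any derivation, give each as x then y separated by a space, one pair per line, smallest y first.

306917 14127
188396089777 8671632918

[21; 1,2,1,1,1,…,2,1,42] for √472; ℓ=14 ⇒ convergent index 13
k=0  a_k=21  p_k/q_k = 21/1
k=1  a_k=1  p_k/q_k = 22/1
k=2  a_k=2  p_k/q_k = 65/3
k=3  a_k=1  p_k/q_k = 87/4
k=4  a_k=1  p_k/q_k = 152/7
k=5  a_k=1  p_k/q_k = 239/11
k=6  a_k=4  p_k/q_k = 1108/51
k=7  a_k=5  p_k/q_k = 5779/266
k=8  a_k=4  p_k/q_k = 24224/1115
…
k=10  a_k=1  p_k/q_k = 54227/2496
k=11  a_k=1  p_k/q_k = 84230/3877
k=12  a_k=2  p_k/q_k = 222687/10250
k=13  a_k=1  p_k/q_k = 306917/14127
(x₁, y₁) = (306917, 14127);  306917² − 472·14127² = 1 ✓
k=2:  x_2 = 306917·306917+472·14127·14127 = 188396089777,  y_2 = 306917·14127+14127·306917 = 8671632918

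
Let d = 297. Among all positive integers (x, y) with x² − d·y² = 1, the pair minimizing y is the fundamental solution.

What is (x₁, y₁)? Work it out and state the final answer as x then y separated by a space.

48599 2820

d=297: √d = [17; 4,3,1,1,2,1,1,3,4,34] (ℓ=10, even), read p_9/q_9
k=0  a_k=17  p_k/q_k = 17/1
…
k=2  a_k=3  p_k/q_k = 224/13
k=3  a_k=1  p_k/q_k = 293/17
…
k=5  a_k=2  p_k/q_k = 1327/77
k=6  a_k=1  p_k/q_k = 1844/107
k=7  a_k=1  p_k/q_k = 3171/184
k=8  a_k=3  p_k/q_k = 11357/659
k=9  a_k=4  p_k/q_k = 48599/2820
→ (48599, 2820).  Check: 48599²=2361862801, 297·2820²=2361862800, difference 1.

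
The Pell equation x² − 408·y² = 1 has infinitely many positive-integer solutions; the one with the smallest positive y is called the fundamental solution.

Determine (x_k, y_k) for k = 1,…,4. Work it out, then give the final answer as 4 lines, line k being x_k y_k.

101 5
20401 1010
4120901 204015
832401601 41210020

d=408: √d = [20; 5,40] (ℓ=2, even), read p_1/q_1
i=0: a=20 ⇒ p=20, q=1
i=1: a=5 ⇒ p=101, q=5
→ (101, 5).  Check: 101²=10201, 408·5²=10200, difference 1.
(x_2, y_2) = (101·101 + 408·5·5, 101·5 + 5·101) = (20401, 1010)
(x_3, y_3) = (101·20401 + 408·5·1010, 101·1010 + 5·20401) = (4120901, 204015)
(x_4, y_4) = (101·4120901 + 408·5·204015, 101·204015 + 5·4120901) = (832401601, 41210020)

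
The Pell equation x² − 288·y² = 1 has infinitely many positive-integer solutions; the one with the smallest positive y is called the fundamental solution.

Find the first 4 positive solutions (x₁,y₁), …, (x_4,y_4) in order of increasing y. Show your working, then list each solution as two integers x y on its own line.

d=288: √d = [16; 1,32] (ℓ=2, even), read p_1/q_1
k=0  a_k=16  p_k/q_k = 16/1
k=1  a_k=1  p_k/q_k = 17/1
(x₁, y₁) = (17, 1);  17² − 288·1² = 1 ✓
n=2: (17,1)∘(17,1) = (17·17+288·1·1, 17·1+1·17) = (577,34)
n=3: (577,34)∘(17,1) = (17·577+288·1·34, 17·34+1·577) = (19601,1155)
n=4: (19601,1155)∘(17,1) = (17·19601+288·1·1155, 17·1155+1·19601) = (665857,39236)

17 1
577 34
19601 1155
665857 39236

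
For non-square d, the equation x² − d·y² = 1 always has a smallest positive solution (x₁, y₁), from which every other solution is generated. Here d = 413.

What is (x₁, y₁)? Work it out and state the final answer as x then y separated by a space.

√413 → a₀=20, period (3,9,1,4,1,9,3,40); ℓ=8 even so k=7
k=0  a_k=20  p_k/q_k = 20/1
k=1  a_k=3  p_k/q_k = 61/3
k=2  a_k=9  p_k/q_k = 569/28
…
k=5  a_k=1  p_k/q_k = 3719/183
k=6  a_k=9  p_k/q_k = 36560/1799
k=7  a_k=3  p_k/q_k = 113399/5580
→ (113399, 5580).  Check: 113399²=12859333201, 413·5580²=12859333200, difference 1.

113399 5580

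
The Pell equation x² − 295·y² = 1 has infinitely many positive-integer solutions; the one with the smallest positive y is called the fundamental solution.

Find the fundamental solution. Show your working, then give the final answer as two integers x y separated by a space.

2024999 117900

[17; 5,1,2,3,2,6,2,3,2,1,5,34] for √295; ℓ=12 ⇒ convergent index 11
step 0: (17, 1)  from 17·(1,0) + (0,1)
…
step 2: (103, 6)  from 1·(86,5) + (17,1)
…
step 10: (355517, 20699)  from 1·(247414,14405) + (108103,6294)
step 11: (2024999, 117900)  from 5·(355517,20699) + (247414,14405)
→ (2024999, 117900).  Check: 2024999²=4100620950001, 295·117900²=4100620950000, difference 1.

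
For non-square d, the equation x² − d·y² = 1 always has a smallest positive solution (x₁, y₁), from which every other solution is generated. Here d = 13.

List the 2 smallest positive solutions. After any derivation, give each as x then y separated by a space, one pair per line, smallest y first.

√13 → a₀=3, period (1,1,1,1,6); ℓ=5 odd so k=9
a_0=3:  p_0=3·1+0=3,  q_0=3·0+1=1
…
a_2=1:  p_2=1·4+3=7,  q_2=1·1+1=2
…
a_4=1:  p_4=1·11+7=18,  q_4=1·3+2=5
a_5=6:  p_5=6·18+11=119,  q_5=6·5+3=33
a_6=1:  p_6=1·119+18=137,  q_6=1·33+5=38
a_7=1:  p_7=1·137+119=256,  q_7=1·38+33=71
a_8=1:  p_8=1·256+137=393,  q_8=1·71+38=109
a_9=1:  p_9=1·393+256=649,  q_9=1·109+71=180
→ (649, 180).  Check: 649²=421201, 13·180²=421200, difference 1.
k=2:  x_2 = 649·649+13·180·180 = 842401,  y_2 = 649·180+180·649 = 233640

649 180
842401 233640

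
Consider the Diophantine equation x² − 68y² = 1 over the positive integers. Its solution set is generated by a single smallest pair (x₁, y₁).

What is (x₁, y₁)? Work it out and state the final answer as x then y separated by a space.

√68 = [8; 4,16, …], period ℓ=2 (even) → k=1
step 0: (8, 1)  from 8·(1,0) + (0,1)
step 1: (33, 4)  from 4·(8,1) + (1,0)
→ (33, 4).  Check: 33²=1089, 68·4²=1088, difference 1.

33 4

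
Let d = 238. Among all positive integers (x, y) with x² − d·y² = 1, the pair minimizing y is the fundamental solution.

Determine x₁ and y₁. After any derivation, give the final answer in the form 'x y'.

11663 756

√238 = [15; 2,2,1,14,1,2,2,30, …], period ℓ=8 (even) → k=7
i=0: a=15 ⇒ p=15, q=1
i=1: a=2 ⇒ p=31, q=2
i=2: a=2 ⇒ p=77, q=5
i=3: a=1 ⇒ p=108, q=7
i=4: a=14 ⇒ p=1589, q=103
i=5: a=1 ⇒ p=1697, q=110
i=6: a=2 ⇒ p=4983, q=323
i=7: a=2 ⇒ p=11663, q=756
→ (11663, 756).  Check: 11663²=136025569, 238·756²=136025568, difference 1.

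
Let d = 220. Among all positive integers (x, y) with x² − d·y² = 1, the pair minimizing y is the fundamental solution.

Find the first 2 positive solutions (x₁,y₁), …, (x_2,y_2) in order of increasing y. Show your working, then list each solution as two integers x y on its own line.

[14; 1,4,1,28] for √220; ℓ=4 ⇒ convergent index 3
k=0  a_k=14  p_k/q_k = 14/1
…
k=2  a_k=4  p_k/q_k = 74/5
k=3  a_k=1  p_k/q_k = 89/6
(x₁, y₁) = (89, 6);  89² − 220·6² = 1 ✓
n=2: (89,6)∘(89,6) = (89·89+220·6·6, 89·6+6·89) = (15841,1068)

89 6
15841 1068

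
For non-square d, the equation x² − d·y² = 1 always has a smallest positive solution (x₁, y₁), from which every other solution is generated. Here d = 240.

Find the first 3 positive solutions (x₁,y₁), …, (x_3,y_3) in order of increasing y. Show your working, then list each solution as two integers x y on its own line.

[15; 2,30] for √240; ℓ=2 ⇒ convergent index 1
a_0=15:  p_0=15·1+0=15,  q_0=15·0+1=1
a_1=2:  p_1=2·15+1=31,  q_1=2·1+0=2
fundamental: x₁=31, y₁=2  (since 961 − 240·4 = 1)
n=2: (31,2)∘(31,2) = (31·31+240·2·2, 31·2+2·31) = (1921,124)
n=3: (1921,124)∘(31,2) = (31·1921+240·2·124, 31·124+2·1921) = (119071,7686)

31 2
1921 124
119071 7686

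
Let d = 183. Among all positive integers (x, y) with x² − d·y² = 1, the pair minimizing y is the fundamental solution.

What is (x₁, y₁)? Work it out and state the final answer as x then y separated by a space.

√183 → a₀=13, period (1,1,8,1,1,26); ℓ=6 even so k=5
i=0: a=13 ⇒ p=13, q=1
…
i=4: a=1 ⇒ p=257, q=19
i=5: a=1 ⇒ p=487, q=36
→ (487, 36).  Check: 487²=237169, 183·36²=237168, difference 1.

487 36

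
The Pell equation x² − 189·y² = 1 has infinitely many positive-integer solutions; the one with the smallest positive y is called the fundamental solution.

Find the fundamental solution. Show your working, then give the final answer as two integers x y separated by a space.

55 4

√189 = [13; 1,2,1,26, …], period ℓ=4 (even) → k=3
step 0: (13, 1)  from 13·(1,0) + (0,1)
step 1: (14, 1)  from 1·(13,1) + (1,0)
step 2: (41, 3)  from 2·(14,1) + (13,1)
step 3: (55, 4)  from 1·(41,3) + (14,1)
(x₁, y₁) = (55, 4);  55² − 189·4² = 1 ✓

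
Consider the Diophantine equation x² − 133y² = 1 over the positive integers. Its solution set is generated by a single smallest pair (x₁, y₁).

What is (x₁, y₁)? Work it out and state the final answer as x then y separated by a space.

2588599 224460

√133 = [11; 1,1,7,5,1,…,1,1,22, …], period ℓ=16 (even) → k=15
a_0=11:  p_0=11·1+0=11,  q_0=11·0+1=1
…
a_2=1:  p_2=1·12+11=23,  q_2=1·1+1=2
a_3=7:  p_3=7·23+12=173,  q_3=7·2+1=15
a_4=5:  p_4=5·173+23=888,  q_4=5·15+2=77
…
a_6=1:  p_6=1·1061+888=1949,  q_6=1·92+77=169
a_7=1:  p_7=1·1949+1061=3010,  q_7=1·169+92=261
a_8=2:  p_8=2·3010+1949=7969,  q_8=2·261+169=691
a_9=1:  p_9=1·7969+3010=10979,  q_9=1·691+261=952
…
a_12=5:  p_12=5·29927+18948=168583,  q_12=5·2595+1643=14618
a_13=7:  p_13=7·168583+29927=1210008,  q_13=7·14618+2595=104921
a_14=1:  p_14=1·1210008+168583=1378591,  q_14=1·104921+14618=119539
a_15=1:  p_15=1·1378591+1210008=2588599,  q_15=1·119539+104921=224460
(x₁, y₁) = (2588599, 224460);  2588599² − 133·224460² = 1 ✓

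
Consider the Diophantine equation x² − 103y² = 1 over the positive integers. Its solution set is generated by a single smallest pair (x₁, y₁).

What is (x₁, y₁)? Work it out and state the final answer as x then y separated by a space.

227528 22419

d=103: √d = [10; 6,1,2,1,1,9,1,1,2,1,6,20] (ℓ=12, even), read p_11/q_11
i=0: a=10 ⇒ p=10, q=1
i=1: a=6 ⇒ p=61, q=6
i=2: a=1 ⇒ p=71, q=7
…
i=4: a=1 ⇒ p=274, q=27
…
i=9: a=2 ⇒ p=24266, q=2391
i=10: a=1 ⇒ p=33877, q=3338
i=11: a=6 ⇒ p=227528, q=22419
fundamental: x₁=227528, y₁=22419  (since 51768990784 − 103·502611561 = 1)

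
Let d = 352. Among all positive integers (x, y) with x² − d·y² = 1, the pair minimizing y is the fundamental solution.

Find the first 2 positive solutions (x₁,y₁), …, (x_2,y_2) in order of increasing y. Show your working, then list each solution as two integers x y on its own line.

√352 → a₀=18, period (1,3,5,9,5,3,1,36); ℓ=8 even so k=7
step 0: (18, 1)  from 18·(1,0) + (0,1)
step 1: (19, 1)  from 1·(18,1) + (1,0)
step 2: (75, 4)  from 3·(19,1) + (18,1)
step 3: (394, 21)  from 5·(75,4) + (19,1)
step 4: (3621, 193)  from 9·(394,21) + (75,4)
step 5: (18499, 986)  from 5·(3621,193) + (394,21)
step 6: (59118, 3151)  from 3·(18499,986) + (3621,193)
step 7: (77617, 4137)  from 1·(59118,3151) + (18499,986)
→ (77617, 4137).  Check: 77617²=6024398689, 352·4137²=6024398688, difference 1.
(77617+4137√352)^2 = 12048797377 + 642203058√352

77617 4137
12048797377 642203058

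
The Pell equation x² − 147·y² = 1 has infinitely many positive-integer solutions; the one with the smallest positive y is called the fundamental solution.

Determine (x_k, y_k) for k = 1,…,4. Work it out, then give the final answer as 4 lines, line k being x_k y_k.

97 8
18817 1552
3650401 301080
708158977 58407968

√147 → a₀=12, period (8,24); ℓ=2 even so k=1
step 0: (12, 1)  from 12·(1,0) + (0,1)
step 1: (97, 8)  from 8·(12,1) + (1,0)
→ (97, 8).  Check: 97²=9409, 147·8²=9408, difference 1.
(97+8√147)^2 = 18817 + 1552√147
(97+8√147)^3 = 3650401 + 301080√147
(97+8√147)^4 = 708158977 + 58407968√147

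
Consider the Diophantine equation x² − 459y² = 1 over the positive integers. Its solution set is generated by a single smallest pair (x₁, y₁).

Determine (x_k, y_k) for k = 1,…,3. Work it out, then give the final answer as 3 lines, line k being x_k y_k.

499850 23331
499700044999 23324000700
499550134985000450 23317003499766669

[21; 2,2,1,4,21,4,1,2,2,42] for √459; ℓ=10 ⇒ convergent index 9
step 0: (21, 1)  from 21·(1,0) + (0,1)
…
step 5: (14997, 700)  from 21·(707,33) + (150,7)
…
step 7: (75692, 3533)  from 1·(60695,2833) + (14997,700)
step 8: (212079, 9899)  from 2·(75692,3533) + (60695,2833)
step 9: (499850, 23331)  from 2·(212079,9899) + (75692,3533)
→ (499850, 23331).  Check: 499850²=249850022500, 459·23331²=249850022499, difference 1.
n=2: (499850,23331)∘(499850,23331) = (499850·499850+459·23331·23331, 499850·23331+23331·499850) = (499700044999,23324000700)
n=3: (499700044999,23324000700)∘(499850,23331) = (499850·499700044999+459·23331·23324000700, 499850·23324000700+23331·499700044999) = (499550134985000450,23317003499766669)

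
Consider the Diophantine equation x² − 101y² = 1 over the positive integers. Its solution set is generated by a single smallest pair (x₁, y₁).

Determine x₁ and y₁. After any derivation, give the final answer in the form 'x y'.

d=101: √d = [10; 20] (ℓ=1, odd), read p_1/q_1
k=0  a_k=10  p_k/q_k = 10/1
k=1  a_k=20  p_k/q_k = 201/20
(x₁, y₁) = (201, 20);  201² − 101·20² = 1 ✓

201 20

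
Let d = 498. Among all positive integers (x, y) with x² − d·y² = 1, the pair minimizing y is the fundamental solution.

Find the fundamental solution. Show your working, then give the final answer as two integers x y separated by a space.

179777 8056

√498 = [22; 3,6,22,6,3,44, …], period ℓ=6 (even) → k=5
k=0  a_k=22  p_k/q_k = 22/1
…
k=2  a_k=6  p_k/q_k = 424/19
k=3  a_k=22  p_k/q_k = 9395/421
k=4  a_k=6  p_k/q_k = 56794/2545
k=5  a_k=3  p_k/q_k = 179777/8056
(x₁, y₁) = (179777, 8056);  179777² − 498·8056² = 1 ✓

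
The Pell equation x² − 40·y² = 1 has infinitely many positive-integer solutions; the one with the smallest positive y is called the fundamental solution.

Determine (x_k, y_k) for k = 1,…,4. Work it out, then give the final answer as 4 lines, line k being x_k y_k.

√40 → a₀=6, period (3,12); ℓ=2 even so k=1
a_0=6:  p_0=6·1+0=6,  q_0=6·0+1=1
a_1=3:  p_1=3·6+1=19,  q_1=3·1+0=3
→ (19, 3).  Check: 19²=361, 40·3²=360, difference 1.
(x_2, y_2) = (19·19 + 40·3·3, 19·3 + 3·19) = (721, 114)
(x_3, y_3) = (19·721 + 40·3·114, 19·114 + 3·721) = (27379, 4329)
(x_4, y_4) = (19·27379 + 40·3·4329, 19·4329 + 3·27379) = (1039681, 164388)

19 3
721 114
27379 4329
1039681 164388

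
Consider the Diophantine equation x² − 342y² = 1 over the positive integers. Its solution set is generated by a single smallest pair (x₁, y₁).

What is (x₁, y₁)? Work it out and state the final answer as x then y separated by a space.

d=342: √d = [18; 2,36] (ℓ=2, even), read p_1/q_1
a_0=18:  p_0=18·1+0=18,  q_0=18·0+1=1
a_1=2:  p_1=2·18+1=37,  q_1=2·1+0=2
(x₁, y₁) = (37, 2);  37² − 342·2² = 1 ✓

37 2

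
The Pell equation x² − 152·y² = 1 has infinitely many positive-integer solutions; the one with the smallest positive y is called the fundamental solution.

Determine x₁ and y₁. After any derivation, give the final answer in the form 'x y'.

37 3

√152 → a₀=12, period (3,24); ℓ=2 even so k=1
step 0: (12, 1)  from 12·(1,0) + (0,1)
step 1: (37, 3)  from 3·(12,1) + (1,0)
(x₁, y₁) = (37, 3);  37² − 152·3² = 1 ✓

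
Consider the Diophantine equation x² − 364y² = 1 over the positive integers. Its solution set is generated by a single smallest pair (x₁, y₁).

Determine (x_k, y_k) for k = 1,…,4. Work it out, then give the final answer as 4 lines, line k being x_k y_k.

√364 = [19; 12,1,2,3,1,8,1,3,2,1,12,38, …], period ℓ=12 (even) → k=11
i=0: a=19 ⇒ p=19, q=1
i=1: a=12 ⇒ p=229, q=12
…
i=7: a=1 ⇒ p=30755, q=1612
…
i=10: a=1 ⇒ p=390371, q=20461
i=11: a=12 ⇒ p=4954951, q=259710
fundamental: x₁=4954951, y₁=259710  (since 24551539412401 − 364·67449284100 = 1)
(x_2, y_2) = (4954951·4954951 + 364·259710·259710, 4954951·259710 + 259710·4954951) = (49103078824801, 2573700648420)
(x_3, y_3) = (4954951·49103078824801 + 364·259710·2573700648420, 4954951·2573700648420 + 259710·49103078824801) = (486606699052048124551, 25505121203178395130)
(x_4, y_4) = (4954951·486606699052048124551 + 364·259710·25505121203178395130, 4954951·25505121203178395130 + 259710·486606699052048124551) = (4822224700149240710505379201, 252753251621617410554928840)

4954951 259710
49103078824801 2573700648420
486606699052048124551 25505121203178395130
4822224700149240710505379201 252753251621617410554928840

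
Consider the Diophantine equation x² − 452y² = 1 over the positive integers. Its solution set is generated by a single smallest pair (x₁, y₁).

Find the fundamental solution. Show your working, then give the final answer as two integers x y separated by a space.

√452 = [21; 3,1,5,3,10,3,5,1,3,42, …], period ℓ=10 (even) → k=9
i=0: a=21 ⇒ p=21, q=1
i=1: a=3 ⇒ p=64, q=3
i=2: a=1 ⇒ p=85, q=4
i=3: a=5 ⇒ p=489, q=23
i=4: a=3 ⇒ p=1552, q=73
…
i=6: a=3 ⇒ p=49579, q=2332
…
i=8: a=1 ⇒ p=313483, q=14745
i=9: a=3 ⇒ p=1204353, q=56648
(x₁, y₁) = (1204353, 56648);  1204353² − 452·56648² = 1 ✓

1204353 56648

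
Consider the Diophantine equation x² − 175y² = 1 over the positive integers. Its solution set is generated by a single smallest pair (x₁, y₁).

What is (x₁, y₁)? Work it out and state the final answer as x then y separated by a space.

√175 → a₀=13, period (4,2,1,2,4,26); ℓ=6 even so k=5
k=0  a_k=13  p_k/q_k = 13/1
k=1  a_k=4  p_k/q_k = 53/4
…
k=4  a_k=2  p_k/q_k = 463/35
k=5  a_k=4  p_k/q_k = 2024/153
fundamental: x₁=2024, y₁=153  (since 4096576 − 175·23409 = 1)

2024 153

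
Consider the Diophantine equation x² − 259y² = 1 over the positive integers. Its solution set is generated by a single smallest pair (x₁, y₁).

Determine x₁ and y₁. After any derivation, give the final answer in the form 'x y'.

√259 = [16; 10,1,2,3,4,3,2,1,10,32, …], period ℓ=10 (even) → k=9
k=0  a_k=16  p_k/q_k = 16/1
k=1  a_k=10  p_k/q_k = 161/10
k=2  a_k=1  p_k/q_k = 177/11
k=3  a_k=2  p_k/q_k = 515/32
k=4  a_k=3  p_k/q_k = 1722/107
…
k=6  a_k=3  p_k/q_k = 23931/1487
k=7  a_k=2  p_k/q_k = 55265/3434
k=8  a_k=1  p_k/q_k = 79196/4921
k=9  a_k=10  p_k/q_k = 847225/52644
fundamental: x₁=847225, y₁=52644  (since 717790200625 − 259·2771390736 = 1)

847225 52644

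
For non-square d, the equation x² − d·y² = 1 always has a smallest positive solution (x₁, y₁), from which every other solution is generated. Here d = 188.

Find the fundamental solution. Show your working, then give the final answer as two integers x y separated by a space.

[13; 1,2,2,6,2,2,1,26] for √188; ℓ=8 ⇒ convergent index 7
i=0: a=13 ⇒ p=13, q=1
…
i=2: a=2 ⇒ p=41, q=3
i=3: a=2 ⇒ p=96, q=7
…
i=5: a=2 ⇒ p=1330, q=97
i=6: a=2 ⇒ p=3277, q=239
i=7: a=1 ⇒ p=4607, q=336
→ (4607, 336).  Check: 4607²=21224449, 188·336²=21224448, difference 1.

4607 336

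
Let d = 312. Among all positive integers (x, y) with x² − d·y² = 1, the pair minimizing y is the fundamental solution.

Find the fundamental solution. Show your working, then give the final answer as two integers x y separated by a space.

√312 = [17; 1,1,1,34, …], period ℓ=4 (even) → k=3
a_0=17:  p_0=17·1+0=17,  q_0=17·0+1=1
a_1=1:  p_1=1·17+1=18,  q_1=1·1+0=1
a_2=1:  p_2=1·18+17=35,  q_2=1·1+1=2
a_3=1:  p_3=1·35+18=53,  q_3=1·2+1=3
→ (53, 3).  Check: 53²=2809, 312·3²=2808, difference 1.

53 3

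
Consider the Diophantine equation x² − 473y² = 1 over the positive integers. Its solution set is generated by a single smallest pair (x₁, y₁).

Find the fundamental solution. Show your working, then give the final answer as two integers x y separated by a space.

[21; 1,2,1,42] for √473; ℓ=4 ⇒ convergent index 3
a_0=21:  p_0=21·1+0=21,  q_0=21·0+1=1
a_1=1:  p_1=1·21+1=22,  q_1=1·1+0=1
a_2=2:  p_2=2·22+21=65,  q_2=2·1+1=3
a_3=1:  p_3=1·65+22=87,  q_3=1·3+1=4
→ (87, 4).  Check: 87²=7569, 473·4²=7568, difference 1.

87 4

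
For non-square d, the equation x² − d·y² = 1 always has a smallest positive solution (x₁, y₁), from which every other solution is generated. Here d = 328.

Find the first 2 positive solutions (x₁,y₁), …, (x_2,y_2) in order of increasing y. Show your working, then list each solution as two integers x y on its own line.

√328 = [18; 9,36, …], period ℓ=2 (even) → k=1
a_0=18:  p_0=18·1+0=18,  q_0=18·0+1=1
a_1=9:  p_1=9·18+1=163,  q_1=9·1+0=9
(x₁, y₁) = (163, 9);  163² − 328·9² = 1 ✓
(163+9√328)^2 = 53137 + 2934√328

163 9
53137 2934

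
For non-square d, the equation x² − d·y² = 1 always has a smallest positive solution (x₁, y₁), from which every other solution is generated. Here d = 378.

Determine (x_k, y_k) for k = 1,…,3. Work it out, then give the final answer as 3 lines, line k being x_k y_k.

8749 450
153090001 7874100
2678768828749 137781001350

d=378: √d = [19; 2,3,1,4,1,3,2,38] (ℓ=8, even), read p_7/q_7
k=0  a_k=19  p_k/q_k = 19/1
k=1  a_k=2  p_k/q_k = 39/2
k=2  a_k=3  p_k/q_k = 136/7
k=3  a_k=1  p_k/q_k = 175/9
k=4  a_k=4  p_k/q_k = 836/43
…
k=6  a_k=3  p_k/q_k = 3869/199
k=7  a_k=2  p_k/q_k = 8749/450
→ (8749, 450).  Check: 8749²=76545001, 378·450²=76545000, difference 1.
k=2:  x_2 = 8749·8749+378·450·450 = 153090001,  y_2 = 8749·450+450·8749 = 7874100
k=3:  x_3 = 8749·153090001+378·450·7874100 = 2678768828749,  y_3 = 8749·7874100+450·153090001 = 137781001350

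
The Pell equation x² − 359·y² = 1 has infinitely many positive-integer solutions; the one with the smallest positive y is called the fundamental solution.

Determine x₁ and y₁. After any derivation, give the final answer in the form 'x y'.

[18; 1,17,1,36] for √359; ℓ=4 ⇒ convergent index 3
i=0: a=18 ⇒ p=18, q=1
…
i=2: a=17 ⇒ p=341, q=18
i=3: a=1 ⇒ p=360, q=19
(x₁, y₁) = (360, 19);  360² − 359·19² = 1 ✓

360 19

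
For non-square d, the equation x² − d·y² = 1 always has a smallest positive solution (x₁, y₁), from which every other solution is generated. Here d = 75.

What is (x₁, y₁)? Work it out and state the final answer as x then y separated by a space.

26 3

√75 → a₀=8, period (1,1,1,16); ℓ=4 even so k=3
a_0=8:  p_0=8·1+0=8,  q_0=8·0+1=1
…
a_2=1:  p_2=1·9+8=17,  q_2=1·1+1=2
a_3=1:  p_3=1·17+9=26,  q_3=1·2+1=3
→ (26, 3).  Check: 26²=676, 75·3²=675, difference 1.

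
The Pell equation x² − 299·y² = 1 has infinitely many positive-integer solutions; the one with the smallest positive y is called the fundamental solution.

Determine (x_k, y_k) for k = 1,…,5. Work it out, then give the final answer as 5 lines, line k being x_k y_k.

√299 → a₀=17, period (3,2,3,34); ℓ=4 even so k=3
k=0  a_k=17  p_k/q_k = 17/1
k=1  a_k=3  p_k/q_k = 52/3
k=2  a_k=2  p_k/q_k = 121/7
k=3  a_k=3  p_k/q_k = 415/24
fundamental: x₁=415, y₁=24  (since 172225 − 299·576 = 1)
n=2: (415,24)∘(415,24) = (415·415+299·24·24, 415·24+24·415) = (344449,19920)
n=3: (344449,19920)∘(415,24) = (415·344449+299·24·19920, 415·19920+24·344449) = (285892255,16533576)
n=4: (285892255,16533576)∘(415,24) = (415·285892255+299·24·16533576, 415·16533576+24·285892255) = (237290227201,13722848160)
n=5: (237290227201,13722848160)∘(415,24) = (415·237290227201+299·24·13722848160, 415·13722848160+24·237290227201) = (196950602684575,11389947439224)

415 24
344449 19920
285892255 16533576
237290227201 13722848160
196950602684575 11389947439224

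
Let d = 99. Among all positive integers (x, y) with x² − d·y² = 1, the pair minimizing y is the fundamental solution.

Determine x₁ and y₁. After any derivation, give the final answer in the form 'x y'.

10 1

d=99: √d = [9; 1,18] (ℓ=2, even), read p_1/q_1
a_0=9:  p_0=9·1+0=9,  q_0=9·0+1=1
a_1=1:  p_1=1·9+1=10,  q_1=1·1+0=1
(x₁, y₁) = (10, 1);  10² − 99·1² = 1 ✓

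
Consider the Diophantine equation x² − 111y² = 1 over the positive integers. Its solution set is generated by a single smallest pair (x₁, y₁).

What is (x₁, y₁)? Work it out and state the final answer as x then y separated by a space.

295 28

√111 → a₀=10, period (1,1,6,1,1,20); ℓ=6 even so k=5
a_0=10:  p_0=10·1+0=10,  q_0=10·0+1=1
a_1=1:  p_1=1·10+1=11,  q_1=1·1+0=1
…
a_4=1:  p_4=1·137+21=158,  q_4=1·13+2=15
a_5=1:  p_5=1·158+137=295,  q_5=1·15+13=28
fundamental: x₁=295, y₁=28  (since 87025 − 111·784 = 1)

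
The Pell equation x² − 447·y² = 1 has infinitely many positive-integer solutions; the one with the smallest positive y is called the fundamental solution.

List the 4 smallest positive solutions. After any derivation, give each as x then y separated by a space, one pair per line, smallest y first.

148 7
43807 2072
12966724 613305
3838106497 181536208

[21; 7,42] for √447; ℓ=2 ⇒ convergent index 1
a_0=21:  p_0=21·1+0=21,  q_0=21·0+1=1
a_1=7:  p_1=7·21+1=148,  q_1=7·1+0=7
(x₁, y₁) = (148, 7);  148² − 447·7² = 1 ✓
(x_2, y_2) = (148·148 + 447·7·7, 148·7 + 7·148) = (43807, 2072)
(x_3, y_3) = (148·43807 + 447·7·2072, 148·2072 + 7·43807) = (12966724, 613305)
(x_4, y_4) = (148·12966724 + 447·7·613305, 148·613305 + 7·12966724) = (3838106497, 181536208)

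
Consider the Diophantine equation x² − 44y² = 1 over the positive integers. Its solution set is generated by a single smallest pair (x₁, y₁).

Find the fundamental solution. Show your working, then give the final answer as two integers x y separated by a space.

199 30

d=44: √d = [6; 1,1,1,2,1,1,1,12] (ℓ=8, even), read p_7/q_7
i=0: a=6 ⇒ p=6, q=1
i=1: a=1 ⇒ p=7, q=1
i=2: a=1 ⇒ p=13, q=2
…
i=5: a=1 ⇒ p=73, q=11
i=6: a=1 ⇒ p=126, q=19
i=7: a=1 ⇒ p=199, q=30
fundamental: x₁=199, y₁=30  (since 39601 − 44·900 = 1)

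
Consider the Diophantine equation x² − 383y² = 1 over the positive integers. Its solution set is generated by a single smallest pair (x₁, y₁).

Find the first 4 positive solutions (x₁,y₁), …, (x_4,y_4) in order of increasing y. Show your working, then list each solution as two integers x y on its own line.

d=383: √d = [19; 1,1,3,19,3,1,1,38] (ℓ=8, even), read p_7/q_7
k=0  a_k=19  p_k/q_k = 19/1
k=1  a_k=1  p_k/q_k = 20/1
…
k=4  a_k=19  p_k/q_k = 2642/135
k=5  a_k=3  p_k/q_k = 8063/412
k=6  a_k=1  p_k/q_k = 10705/547
k=7  a_k=1  p_k/q_k = 18768/959
(x₁, y₁) = (18768, 959);  18768² − 383·959² = 1 ✓
n=2: (18768,959)∘(18768,959) = (18768·18768+383·959·959, 18768·959+959·18768) = (704475647,35997024)
n=3: (704475647,35997024)∘(18768,959) = (18768·704475647+383·959·35997024, 18768·35997024+959·704475647) = (26443197867024,1351184291905)
n=4: (26443197867024,1351184291905)∘(18768,959) = (18768·26443197867024+383·959·1351184291905, 18768·1351184291905+959·26443197867024) = (992571874432137217,50718053544949056)

18768 959
704475647 35997024
26443197867024 1351184291905
992571874432137217 50718053544949056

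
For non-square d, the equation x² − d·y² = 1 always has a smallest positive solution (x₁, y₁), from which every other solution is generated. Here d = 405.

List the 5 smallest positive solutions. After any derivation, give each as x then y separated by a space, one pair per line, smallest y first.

161 8
51841 2576
16692641 829464
5374978561 267084832
1730726404001 86000486440

d=405: √d = [20; 8,40] (ℓ=2, even), read p_1/q_1
i=0: a=20 ⇒ p=20, q=1
i=1: a=8 ⇒ p=161, q=8
(x₁, y₁) = (161, 8);  161² − 405·8² = 1 ✓
n=2: (161,8)∘(161,8) = (161·161+405·8·8, 161·8+8·161) = (51841,2576)
n=3: (51841,2576)∘(161,8) = (161·51841+405·8·2576, 161·2576+8·51841) = (16692641,829464)
n=4: (16692641,829464)∘(161,8) = (161·16692641+405·8·829464, 161·829464+8·16692641) = (5374978561,267084832)
n=5: (5374978561,267084832)∘(161,8) = (161·5374978561+405·8·267084832, 161·267084832+8·5374978561) = (1730726404001,86000486440)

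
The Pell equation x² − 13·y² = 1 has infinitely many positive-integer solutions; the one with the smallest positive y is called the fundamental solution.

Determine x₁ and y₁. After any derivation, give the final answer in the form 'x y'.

649 180

[3; 1,1,1,1,6] for √13; ℓ=5 ⇒ convergent index 9
a_0=3:  p_0=3·1+0=3,  q_0=3·0+1=1
a_1=1:  p_1=1·3+1=4,  q_1=1·1+0=1
a_2=1:  p_2=1·4+3=7,  q_2=1·1+1=2
…
a_4=1:  p_4=1·11+7=18,  q_4=1·3+2=5
a_5=6:  p_5=6·18+11=119,  q_5=6·5+3=33
a_6=1:  p_6=1·119+18=137,  q_6=1·33+5=38
a_7=1:  p_7=1·137+119=256,  q_7=1·38+33=71
a_8=1:  p_8=1·256+137=393,  q_8=1·71+38=109
a_9=1:  p_9=1·393+256=649,  q_9=1·109+71=180
→ (649, 180).  Check: 649²=421201, 13·180²=421200, difference 1.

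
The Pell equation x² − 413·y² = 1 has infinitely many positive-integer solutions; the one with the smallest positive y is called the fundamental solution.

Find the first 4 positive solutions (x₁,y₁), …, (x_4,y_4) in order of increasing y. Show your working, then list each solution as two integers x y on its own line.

113399 5580
25718666401 1265532840
5832942102300599 287020317040740
1322899602891852585601 65095633862940217680

√413 → a₀=20, period (3,9,1,4,1,9,3,40); ℓ=8 even so k=7
step 0: (20, 1)  from 20·(1,0) + (0,1)
…
step 2: (569, 28)  from 9·(61,3) + (20,1)
step 3: (630, 31)  from 1·(569,28) + (61,3)
step 4: (3089, 152)  from 4·(630,31) + (569,28)
step 5: (3719, 183)  from 1·(3089,152) + (630,31)
step 6: (36560, 1799)  from 9·(3719,183) + (3089,152)
step 7: (113399, 5580)  from 3·(36560,1799) + (3719,183)
→ (113399, 5580).  Check: 113399²=12859333201, 413·5580²=12859333200, difference 1.
n=2: (113399,5580)∘(113399,5580) = (113399·113399+413·5580·5580, 113399·5580+5580·113399) = (25718666401,1265532840)
n=3: (25718666401,1265532840)∘(113399,5580) = (113399·25718666401+413·5580·1265532840, 113399·1265532840+5580·25718666401) = (5832942102300599,287020317040740)
n=4: (5832942102300599,287020317040740)∘(113399,5580) = (113399·5832942102300599+413·5580·287020317040740, 113399·287020317040740+5580·5832942102300599) = (1322899602891852585601,65095633862940217680)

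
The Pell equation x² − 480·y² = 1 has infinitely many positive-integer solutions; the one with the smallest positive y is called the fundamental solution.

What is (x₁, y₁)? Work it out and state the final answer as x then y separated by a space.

d=480: √d = [21; 1,9,1,42] (ℓ=4, even), read p_3/q_3
a_0=21:  p_0=21·1+0=21,  q_0=21·0+1=1
a_1=1:  p_1=1·21+1=22,  q_1=1·1+0=1
a_2=9:  p_2=9·22+21=219,  q_2=9·1+1=10
a_3=1:  p_3=1·219+22=241,  q_3=1·10+1=11
fundamental: x₁=241, y₁=11  (since 58081 − 480·121 = 1)

241 11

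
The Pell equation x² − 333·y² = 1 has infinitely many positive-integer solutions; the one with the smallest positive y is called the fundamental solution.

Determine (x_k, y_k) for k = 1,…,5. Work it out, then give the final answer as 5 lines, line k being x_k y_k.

73 4
10657 584
1555849 85260
227143297 12447376
33161365513 1817231636

[18; 4,36] for √333; ℓ=2 ⇒ convergent index 1
i=0: a=18 ⇒ p=18, q=1
i=1: a=4 ⇒ p=73, q=4
→ (73, 4).  Check: 73²=5329, 333·4²=5328, difference 1.
k=2:  x_2 = 73·73+333·4·4 = 10657,  y_2 = 73·4+4·73 = 584
k=3:  x_3 = 73·10657+333·4·584 = 1555849,  y_3 = 73·584+4·10657 = 85260
k=4:  x_4 = 73·1555849+333·4·85260 = 227143297,  y_4 = 73·85260+4·1555849 = 12447376
k=5:  x_5 = 73·227143297+333·4·12447376 = 33161365513,  y_5 = 73·12447376+4·227143297 = 1817231636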